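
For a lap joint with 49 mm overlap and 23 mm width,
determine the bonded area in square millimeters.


Area = 49 * 23 = 1127 mm^2

1127


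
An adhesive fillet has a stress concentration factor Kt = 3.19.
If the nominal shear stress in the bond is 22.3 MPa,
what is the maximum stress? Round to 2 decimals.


Max stress = 22.3 * 3.19 = 71.14 MPa

71.14


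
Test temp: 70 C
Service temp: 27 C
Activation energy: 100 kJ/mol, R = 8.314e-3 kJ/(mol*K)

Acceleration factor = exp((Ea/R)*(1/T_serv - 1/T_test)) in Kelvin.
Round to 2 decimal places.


AF = exp((100/0.008314)*(1/300.15 - 1/343.15))
= 151.64

151.64


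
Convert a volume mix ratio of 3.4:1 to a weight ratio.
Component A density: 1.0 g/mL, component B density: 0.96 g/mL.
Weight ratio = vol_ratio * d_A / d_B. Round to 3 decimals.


= 3.4 * 1.0 / 0.96 = 3.542

3.542


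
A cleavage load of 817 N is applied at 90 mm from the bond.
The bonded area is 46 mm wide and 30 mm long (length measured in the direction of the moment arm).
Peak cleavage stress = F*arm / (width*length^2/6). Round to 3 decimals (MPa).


Moment = 817 * 90 = 73530 N*mm
Section modulus = 46 * 900 / 6 = 41400 / 6 mm^3
Stress = 73530 / (41400 / 6) = 441180 / 41400
= 10.657 MPa

10.657


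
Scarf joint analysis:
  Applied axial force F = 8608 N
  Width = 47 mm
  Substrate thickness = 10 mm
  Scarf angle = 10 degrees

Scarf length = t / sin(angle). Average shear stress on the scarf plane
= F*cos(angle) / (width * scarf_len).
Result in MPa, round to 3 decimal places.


Scarf length = 10 / sin(10 deg) = 57.5877 mm
cos(10 deg) = 0.984808
Shear = 8608 * 0.984808 / (47 * 57.5877)
= 3.132 MPa

3.132


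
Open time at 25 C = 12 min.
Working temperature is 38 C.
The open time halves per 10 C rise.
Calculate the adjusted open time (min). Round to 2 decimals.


factor = 2^((38 - 25) / 10) = 2.4623
ot = 12 / 2.4623 = 4.87 min

4.87


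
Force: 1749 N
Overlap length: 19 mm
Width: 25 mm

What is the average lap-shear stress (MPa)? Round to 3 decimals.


Average shear stress = F / (overlap * width)
= 1749 / (19 * 25)
= 3.682 MPa

3.682


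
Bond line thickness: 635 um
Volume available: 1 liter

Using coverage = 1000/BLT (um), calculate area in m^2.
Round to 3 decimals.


1 L = 1e6 mm^3, thickness = 635 um = 0.635 mm
Area = 1e6 / 0.635 mm^2 = (1e6 / 0.635) / 1e6 m^2 = 1000 / 635 m^2
= 1.575 m^2

1.575


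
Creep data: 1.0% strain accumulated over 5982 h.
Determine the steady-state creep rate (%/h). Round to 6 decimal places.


Rate = 1.0 / 5982 = 0.000167 %/h

0.000167


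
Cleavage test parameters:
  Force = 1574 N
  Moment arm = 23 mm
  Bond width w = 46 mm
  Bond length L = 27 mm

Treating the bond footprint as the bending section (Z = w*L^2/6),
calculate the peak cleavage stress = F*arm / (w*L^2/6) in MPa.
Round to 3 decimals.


M = 1574 * 23 = 36202 N*mm
Z = 46 * 27^2 / 6 = 33534 / 6 mm^3
sigma = M / Z = 6 * 36202 / 33534 = 217212 / 33534
= 6.477 MPa

6.477


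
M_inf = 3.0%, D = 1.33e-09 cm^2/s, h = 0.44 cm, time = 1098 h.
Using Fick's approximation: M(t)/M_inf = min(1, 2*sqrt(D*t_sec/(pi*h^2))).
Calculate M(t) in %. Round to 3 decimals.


t = 3952800 s
ratio = min(1, 2*sqrt(1.33e-09*3952800/(pi*0.1936)))
= 0.185943
M(t) = 3.0 * 0.185943 = 0.558%

0.558


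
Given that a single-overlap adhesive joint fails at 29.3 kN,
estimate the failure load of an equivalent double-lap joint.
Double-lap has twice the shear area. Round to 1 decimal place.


Double-lap factor = 2
Expected load = 29.3 * 2 = 58.6 kN

58.6


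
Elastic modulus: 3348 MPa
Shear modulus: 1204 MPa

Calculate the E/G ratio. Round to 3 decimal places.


E / G = 3348 / 1204 = 2.781

2.781


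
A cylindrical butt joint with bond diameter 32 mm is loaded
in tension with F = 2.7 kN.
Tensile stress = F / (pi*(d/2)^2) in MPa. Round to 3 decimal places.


Area = pi * (32/2)^2 = 804.2477 mm^2
Stress = 2.7*1000 / 804.2477
= 3.357 MPa

3.357


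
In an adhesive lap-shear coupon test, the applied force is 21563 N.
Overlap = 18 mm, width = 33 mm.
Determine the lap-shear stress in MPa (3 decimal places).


stress = F / (overlap * width)
= 21563 / (18 * 33)
= 36.301 MPa

36.301


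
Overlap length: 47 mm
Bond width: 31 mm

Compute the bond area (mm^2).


Bond area = 47 * 31 = 1457 mm^2

1457


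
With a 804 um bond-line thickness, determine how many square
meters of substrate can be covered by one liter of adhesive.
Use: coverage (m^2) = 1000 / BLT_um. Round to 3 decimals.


Coverage = 1000 / 804 = 1.244 m^2

1.244


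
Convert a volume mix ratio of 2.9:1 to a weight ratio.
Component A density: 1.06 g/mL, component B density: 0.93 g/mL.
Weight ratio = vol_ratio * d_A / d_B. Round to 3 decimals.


= 2.9 * 1.06 / 0.93 = 3.305

3.305


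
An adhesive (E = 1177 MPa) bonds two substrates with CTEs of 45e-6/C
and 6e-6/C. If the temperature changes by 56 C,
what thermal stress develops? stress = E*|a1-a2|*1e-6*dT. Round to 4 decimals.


Stress = 1177 * |45 - 6| * 1e-6 * 56
= 2.5706 MPa

2.5706


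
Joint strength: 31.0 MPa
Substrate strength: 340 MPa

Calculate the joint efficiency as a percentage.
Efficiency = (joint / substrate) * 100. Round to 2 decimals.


Efficiency = (31.0 / 340) * 100 = 9.12%

9.12


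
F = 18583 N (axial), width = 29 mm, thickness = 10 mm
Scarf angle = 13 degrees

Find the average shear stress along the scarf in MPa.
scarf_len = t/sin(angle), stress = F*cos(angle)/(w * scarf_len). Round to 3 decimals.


scarf_len = 10/sin(13 deg) = 44.4541
cos(13 deg) = 0.974370
stress = 18583*0.974370/(29*44.4541) = 14.045 MPa

14.045


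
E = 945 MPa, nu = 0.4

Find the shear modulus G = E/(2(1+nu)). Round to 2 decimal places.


G = 945 / (2 * 1.40)
= 337.50 MPa

337.50


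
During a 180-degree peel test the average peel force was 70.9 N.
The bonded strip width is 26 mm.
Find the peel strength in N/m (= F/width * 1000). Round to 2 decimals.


Peel strength = F/width * 1000
= 70.9 / 26 * 1000
= 2726.92 N/m

2726.92


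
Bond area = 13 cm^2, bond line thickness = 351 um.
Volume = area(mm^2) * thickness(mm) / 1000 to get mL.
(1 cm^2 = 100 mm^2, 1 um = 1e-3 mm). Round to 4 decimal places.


area_mm2 = 13 * 100 = 1300
blt_mm = 351 * 1e-3 = 0.351
vol_mm3 = 1300 * 0.351 = 456.3
vol_mL = 456.3 / 1000 = 0.4563 mL

0.4563


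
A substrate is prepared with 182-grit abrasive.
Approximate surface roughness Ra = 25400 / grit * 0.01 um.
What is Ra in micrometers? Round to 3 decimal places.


Ra = 25400 / 182 * 0.01 = 1.396 um

1.396


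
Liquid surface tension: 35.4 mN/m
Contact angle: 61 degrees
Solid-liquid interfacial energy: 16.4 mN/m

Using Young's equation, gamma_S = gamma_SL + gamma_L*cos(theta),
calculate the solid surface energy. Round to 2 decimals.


gamma_S = 16.4 + 35.4 * cos(61)
= 33.56 mN/m

33.56


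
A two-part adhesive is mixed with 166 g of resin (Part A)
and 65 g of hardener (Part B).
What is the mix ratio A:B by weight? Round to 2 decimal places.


Mix ratio = mass_A / mass_B
= 166 / 65
= 2.55

2.55


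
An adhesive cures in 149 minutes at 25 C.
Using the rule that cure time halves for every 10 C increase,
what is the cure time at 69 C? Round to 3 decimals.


Factor = 2^((69 - 25) / 10) = 21.1121
Cure time = 149 / 21.1121
= 7.058 minutes

7.058


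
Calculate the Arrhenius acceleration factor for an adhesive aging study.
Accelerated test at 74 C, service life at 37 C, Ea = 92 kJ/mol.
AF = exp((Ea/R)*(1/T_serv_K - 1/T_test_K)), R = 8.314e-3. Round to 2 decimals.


T_test = 347.15 K, T_serv = 310.15 K
Ea/R = 92 / 0.008314 = 11065.67
AF = exp(11065.67 * (1/310.15 - 1/347.15))
= 44.82

44.82


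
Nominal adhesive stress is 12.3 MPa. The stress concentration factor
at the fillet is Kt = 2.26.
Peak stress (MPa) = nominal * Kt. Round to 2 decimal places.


Peak = 12.3 * 2.26 = 27.80 MPa

27.80


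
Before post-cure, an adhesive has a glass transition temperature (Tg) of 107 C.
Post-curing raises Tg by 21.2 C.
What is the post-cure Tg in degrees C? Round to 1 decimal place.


Tg_post = Tg_base + delta_Tg
= 107 + 21.2
= 128.2 C

128.2


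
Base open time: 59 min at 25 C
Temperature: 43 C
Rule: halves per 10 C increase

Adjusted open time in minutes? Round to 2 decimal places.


Acceleration = 2^((43-25)/10) = 3.4822
Open time = 59 / 3.4822 = 16.94 min

16.94


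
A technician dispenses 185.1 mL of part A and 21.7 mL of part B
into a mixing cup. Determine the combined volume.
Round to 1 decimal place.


Combined volume = 185.1 + 21.7
= 206.8 mL

206.8


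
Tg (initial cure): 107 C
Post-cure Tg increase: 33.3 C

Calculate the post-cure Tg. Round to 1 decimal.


Post-cure Tg = 107 + 33.3 = 140.3 C

140.3


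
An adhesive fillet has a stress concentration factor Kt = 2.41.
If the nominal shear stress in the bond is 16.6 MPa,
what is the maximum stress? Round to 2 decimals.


Max stress = 16.6 * 2.41 = 40.01 MPa

40.01


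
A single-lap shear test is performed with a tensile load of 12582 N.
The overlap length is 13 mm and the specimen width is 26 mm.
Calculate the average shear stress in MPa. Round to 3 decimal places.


Shear stress = F / (overlap * width)
= 12582 / (13 * 26)
= 12582 / 338
= 37.225 MPa

37.225


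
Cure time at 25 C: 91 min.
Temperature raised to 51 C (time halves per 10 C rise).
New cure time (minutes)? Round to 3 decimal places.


Acceleration factor = 2^(26/10) = 6.0629
New time = 91 / 6.0629 = 15.009 min

15.009


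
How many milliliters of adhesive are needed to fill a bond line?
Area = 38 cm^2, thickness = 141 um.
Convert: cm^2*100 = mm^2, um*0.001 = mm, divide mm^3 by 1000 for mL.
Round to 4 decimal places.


= (38 * 100) * (141 * 0.001) / 1000
= 0.5358 mL

0.5358


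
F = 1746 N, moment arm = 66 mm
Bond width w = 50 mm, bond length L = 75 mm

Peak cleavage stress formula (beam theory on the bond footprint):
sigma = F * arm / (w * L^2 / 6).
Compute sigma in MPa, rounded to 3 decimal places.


sigma = (1746 * 66) / (50 * 5625 / 6)
= 115236 * 6 / 281250
= 691416 / 281250
= 2.458 MPa

2.458


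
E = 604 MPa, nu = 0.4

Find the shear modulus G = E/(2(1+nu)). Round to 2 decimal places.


G = 604 / (2 * 1.40)
= 215.71 MPa

215.71


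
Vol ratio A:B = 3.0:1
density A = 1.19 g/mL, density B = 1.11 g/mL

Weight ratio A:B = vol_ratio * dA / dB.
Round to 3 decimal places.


Weight ratio = 3.0 * 1.19 / 1.11
= 3.216

3.216


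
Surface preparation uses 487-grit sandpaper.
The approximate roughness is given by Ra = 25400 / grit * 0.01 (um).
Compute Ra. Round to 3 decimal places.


Ra = 25400 / 487 * 0.01
= 254 / 487
= 0.522 um

0.522


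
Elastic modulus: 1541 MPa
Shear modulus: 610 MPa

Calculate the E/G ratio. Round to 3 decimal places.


E / G = 1541 / 610 = 2.526

2.526


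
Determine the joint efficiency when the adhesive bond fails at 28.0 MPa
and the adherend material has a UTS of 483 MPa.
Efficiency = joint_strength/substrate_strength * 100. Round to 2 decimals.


Joint efficiency = 28.0 / 483 * 100
= 5.80%

5.80


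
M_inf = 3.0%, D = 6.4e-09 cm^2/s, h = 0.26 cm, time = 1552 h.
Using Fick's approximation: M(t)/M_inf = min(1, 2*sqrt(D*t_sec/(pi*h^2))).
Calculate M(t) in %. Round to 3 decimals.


t = 5587200 s
ratio = min(1, 2*sqrt(6.4e-09*5587200/(pi*0.0676)))
= 0.820670
M(t) = 3.0 * 0.820670 = 2.462%

2.462


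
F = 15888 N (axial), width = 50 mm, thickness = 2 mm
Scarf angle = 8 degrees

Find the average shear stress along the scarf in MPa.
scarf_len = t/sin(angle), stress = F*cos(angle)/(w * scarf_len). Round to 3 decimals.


scarf_len = 2/sin(8 deg) = 14.3706
cos(8 deg) = 0.990268
stress = 15888*0.990268/(50*14.3706) = 21.897 MPa

21.897


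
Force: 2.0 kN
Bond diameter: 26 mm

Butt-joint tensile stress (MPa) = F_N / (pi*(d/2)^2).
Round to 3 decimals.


F_N = 2.0 * 1000 = 2000.0 N
A = pi*(13.0)^2 = 530.9292 mm^2
stress = 2000.0 / 530.9292 = 3.767 MPa

3.767


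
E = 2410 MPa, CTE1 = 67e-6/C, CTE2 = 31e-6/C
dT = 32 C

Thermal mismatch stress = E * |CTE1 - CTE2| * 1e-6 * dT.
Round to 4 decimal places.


= 2410 * 36e-6 * 32
= 2.7763 MPa

2.7763


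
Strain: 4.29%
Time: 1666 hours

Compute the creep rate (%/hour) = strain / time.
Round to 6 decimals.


Creep rate = 4.29 / 1666
= 0.002575 %/h

0.002575


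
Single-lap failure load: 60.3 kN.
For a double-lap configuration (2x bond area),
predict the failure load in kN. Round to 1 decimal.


Failure load = 60.3 * 2 = 120.6 kN

120.6


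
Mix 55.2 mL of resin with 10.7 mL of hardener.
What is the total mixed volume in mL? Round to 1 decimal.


Total = 55.2 + 10.7 = 65.9 mL

65.9


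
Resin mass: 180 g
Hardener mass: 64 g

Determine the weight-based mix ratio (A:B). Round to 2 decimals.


Ratio = 180 / 64 = 2.81

2.81


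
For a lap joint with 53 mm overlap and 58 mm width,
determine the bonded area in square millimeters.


Area = 53 * 58 = 3074 mm^2

3074


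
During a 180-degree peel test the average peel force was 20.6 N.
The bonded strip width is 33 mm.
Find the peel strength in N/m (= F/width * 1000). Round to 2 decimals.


Peel strength = F/width * 1000
= 20.6 / 33 * 1000
= 624.24 N/m

624.24


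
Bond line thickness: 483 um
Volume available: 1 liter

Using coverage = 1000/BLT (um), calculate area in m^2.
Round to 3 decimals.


1 L = 1e6 mm^3, thickness = 483 um = 0.483 mm
Area = 1e6 / 0.483 mm^2 = (1e6 / 0.483) / 1e6 m^2 = 1000 / 483 m^2
= 2.070 m^2

2.070


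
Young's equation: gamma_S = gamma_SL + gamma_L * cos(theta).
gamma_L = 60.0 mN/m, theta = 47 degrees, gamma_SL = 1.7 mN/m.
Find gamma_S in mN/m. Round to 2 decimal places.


cos(47 deg) = 0.681998
gamma_S = 1.7 + 60.0 * 0.681998
= 42.62 mN/m

42.62


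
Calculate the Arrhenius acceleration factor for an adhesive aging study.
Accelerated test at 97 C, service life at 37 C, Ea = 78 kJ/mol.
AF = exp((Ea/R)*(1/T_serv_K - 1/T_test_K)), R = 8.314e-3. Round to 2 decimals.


T_test = 370.15 K, T_serv = 310.15 K
Ea/R = 78 / 0.008314 = 9381.77
AF = exp(9381.77 * (1/310.15 - 1/370.15))
= 134.73

134.73


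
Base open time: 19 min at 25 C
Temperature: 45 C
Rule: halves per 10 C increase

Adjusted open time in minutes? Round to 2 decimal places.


Acceleration = 2^((45-25)/10) = 4.0000
Open time = 19 / 4.0000 = 4.75 min

4.75


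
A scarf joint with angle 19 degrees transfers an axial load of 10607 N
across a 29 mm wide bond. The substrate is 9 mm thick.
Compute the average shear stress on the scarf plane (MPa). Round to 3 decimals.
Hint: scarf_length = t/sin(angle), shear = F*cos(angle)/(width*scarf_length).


scarf_length = 9 / sin(19 deg) = 27.6440 mm
cos(19 deg) = 0.945519
shear stress = 10607 * 0.945519 / (29 * 27.6440)
= 12.510 MPa

12.510


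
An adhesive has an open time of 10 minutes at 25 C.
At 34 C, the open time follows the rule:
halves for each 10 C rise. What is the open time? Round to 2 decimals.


Factor = 2^((34-25)/10) = 1.8661
Open time = 10 / 1.8661 = 5.36 min

5.36


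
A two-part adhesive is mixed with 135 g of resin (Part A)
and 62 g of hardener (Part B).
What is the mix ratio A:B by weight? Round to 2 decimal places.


Mix ratio = mass_A / mass_B
= 135 / 62
= 2.18

2.18


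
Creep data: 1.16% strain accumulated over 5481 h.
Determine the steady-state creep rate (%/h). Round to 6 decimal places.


Rate = 1.16 / 5481 = 0.000212 %/h

0.000212


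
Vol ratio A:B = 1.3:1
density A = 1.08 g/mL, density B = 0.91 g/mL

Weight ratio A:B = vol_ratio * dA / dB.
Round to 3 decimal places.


Weight ratio = 1.3 * 1.08 / 0.91
= 1.543

1.543


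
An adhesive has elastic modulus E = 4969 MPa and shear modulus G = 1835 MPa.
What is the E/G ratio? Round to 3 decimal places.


E/G = 4969 / 1835 = 2.708

2.708


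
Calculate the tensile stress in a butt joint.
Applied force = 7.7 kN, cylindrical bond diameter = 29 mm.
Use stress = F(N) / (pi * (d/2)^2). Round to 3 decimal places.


A = pi * 14.5^2 = 660.5199 mm^2
sigma = 7700.0 / 660.5199 = 11.657 MPa

11.657


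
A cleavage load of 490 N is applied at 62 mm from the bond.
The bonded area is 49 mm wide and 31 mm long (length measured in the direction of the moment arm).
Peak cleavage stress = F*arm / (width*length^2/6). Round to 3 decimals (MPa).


Moment = 490 * 62 = 30380 N*mm
Section modulus = 49 * 961 / 6 = 47089 / 6 mm^3
Stress = 30380 / (47089 / 6) = 182280 / 47089
= 3.871 MPa

3.871


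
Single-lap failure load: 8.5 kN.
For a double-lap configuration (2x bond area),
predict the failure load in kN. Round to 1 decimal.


Failure load = 8.5 * 2 = 17.0 kN

17.0


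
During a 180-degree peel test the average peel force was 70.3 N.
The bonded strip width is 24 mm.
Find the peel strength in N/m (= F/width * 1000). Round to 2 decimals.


Peel strength = F/width * 1000
= 70.3 / 24 * 1000
= 2929.17 N/m

2929.17


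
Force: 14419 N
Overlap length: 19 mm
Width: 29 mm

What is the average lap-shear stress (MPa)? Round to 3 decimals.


Average shear stress = F / (overlap * width)
= 14419 / (19 * 29)
= 26.169 MPa

26.169


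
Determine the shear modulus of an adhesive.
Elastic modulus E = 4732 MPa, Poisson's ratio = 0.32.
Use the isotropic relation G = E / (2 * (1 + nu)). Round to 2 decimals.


G = 4732 / (2*(1+0.32)) = 4732 / 2.64
= 1792.42 MPa

1792.42


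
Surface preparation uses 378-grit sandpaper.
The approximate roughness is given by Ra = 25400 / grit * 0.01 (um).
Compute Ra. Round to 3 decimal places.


Ra = 25400 / 378 * 0.01
= 254 / 378
= 0.672 um

0.672


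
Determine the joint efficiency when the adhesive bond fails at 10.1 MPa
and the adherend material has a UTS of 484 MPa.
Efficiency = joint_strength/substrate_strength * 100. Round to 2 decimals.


Joint efficiency = 10.1 / 484 * 100
= 2.09%

2.09


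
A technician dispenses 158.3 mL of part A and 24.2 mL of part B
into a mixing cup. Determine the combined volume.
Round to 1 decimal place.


Combined volume = 158.3 + 24.2
= 182.5 mL

182.5


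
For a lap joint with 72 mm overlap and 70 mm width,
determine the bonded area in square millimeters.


Area = 72 * 70 = 5040 mm^2

5040


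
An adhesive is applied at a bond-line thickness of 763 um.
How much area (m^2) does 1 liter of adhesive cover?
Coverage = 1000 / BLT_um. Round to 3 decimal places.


Coverage = 1000 / 763 = 1.311 m^2

1.311


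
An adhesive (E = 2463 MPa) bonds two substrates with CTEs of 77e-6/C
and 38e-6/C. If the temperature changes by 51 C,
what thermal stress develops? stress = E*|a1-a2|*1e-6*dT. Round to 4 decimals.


Stress = 2463 * |77 - 38| * 1e-6 * 51
= 4.8989 MPa

4.8989


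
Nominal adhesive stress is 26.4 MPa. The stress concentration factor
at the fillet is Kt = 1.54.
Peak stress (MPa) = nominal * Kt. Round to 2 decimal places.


Peak = 26.4 * 1.54 = 40.66 MPa

40.66


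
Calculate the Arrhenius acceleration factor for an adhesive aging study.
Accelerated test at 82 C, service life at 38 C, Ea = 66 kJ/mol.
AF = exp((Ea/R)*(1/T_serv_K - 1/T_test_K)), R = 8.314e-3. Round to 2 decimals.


T_test = 355.15 K, T_serv = 311.15 K
Ea/R = 66 / 0.008314 = 7938.42
AF = exp(7938.42 * (1/311.15 - 1/355.15))
= 23.59

23.59


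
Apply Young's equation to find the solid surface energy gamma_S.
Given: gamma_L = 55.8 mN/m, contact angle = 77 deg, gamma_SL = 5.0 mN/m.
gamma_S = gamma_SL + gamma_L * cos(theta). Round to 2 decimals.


theta_rad = 77 * pi/180 = 1.343904
gamma_S = 5.0 + 55.8 * cos(1.343904)
= 17.55 mN/m

17.55


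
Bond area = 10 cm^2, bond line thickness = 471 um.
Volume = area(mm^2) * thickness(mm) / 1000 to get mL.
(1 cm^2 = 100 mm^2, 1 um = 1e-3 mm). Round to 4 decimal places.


area_mm2 = 10 * 100 = 1000
blt_mm = 471 * 1e-3 = 0.471
vol_mm3 = 1000 * 0.471 = 471.0
vol_mL = 471.0 / 1000 = 0.4710 mL

0.4710


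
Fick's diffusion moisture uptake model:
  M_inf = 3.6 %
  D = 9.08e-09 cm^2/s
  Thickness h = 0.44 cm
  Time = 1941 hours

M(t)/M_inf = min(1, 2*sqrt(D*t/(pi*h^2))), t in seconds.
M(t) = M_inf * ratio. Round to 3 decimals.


t_sec = 1941 * 3600 = 6987600
ratio = 2*sqrt(9.08e-09*6987600/(pi*0.44^2))
= min(1, 0.645966)
= 0.645966
M(t) = 3.6 * 0.645966 = 2.325 %

2.325


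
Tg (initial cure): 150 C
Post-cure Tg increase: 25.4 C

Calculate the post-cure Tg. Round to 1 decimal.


Post-cure Tg = 150 + 25.4 = 175.4 C

175.4


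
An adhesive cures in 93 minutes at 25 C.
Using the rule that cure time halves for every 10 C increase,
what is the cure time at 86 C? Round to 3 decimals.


Factor = 2^((86 - 25) / 10) = 68.5935
Cure time = 93 / 68.5935
= 1.356 minutes

1.356


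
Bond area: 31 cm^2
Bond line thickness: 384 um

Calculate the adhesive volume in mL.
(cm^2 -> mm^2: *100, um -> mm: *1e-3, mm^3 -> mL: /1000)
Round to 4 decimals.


V = 31*100 * 384*1e-3 / 1000
= 1.1904 mL

1.1904


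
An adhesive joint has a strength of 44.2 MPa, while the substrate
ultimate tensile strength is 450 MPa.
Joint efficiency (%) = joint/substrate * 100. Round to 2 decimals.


Efficiency = 44.2 / 450 * 100
= 9.82%

9.82


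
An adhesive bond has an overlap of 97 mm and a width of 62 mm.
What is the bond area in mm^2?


Bond area = overlap * width
= 97 * 62
= 6014 mm^2

6014


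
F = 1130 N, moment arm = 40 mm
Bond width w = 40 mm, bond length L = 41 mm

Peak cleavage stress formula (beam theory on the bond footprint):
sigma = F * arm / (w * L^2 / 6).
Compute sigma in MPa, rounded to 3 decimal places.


sigma = (1130 * 40) / (40 * 1681 / 6)
= 45200 * 6 / 67240
= 271200 / 67240
= 4.033 MPa

4.033


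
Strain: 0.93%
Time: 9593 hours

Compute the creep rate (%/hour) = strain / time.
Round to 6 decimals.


Creep rate = 0.93 / 9593
= 0.000097 %/h

0.000097


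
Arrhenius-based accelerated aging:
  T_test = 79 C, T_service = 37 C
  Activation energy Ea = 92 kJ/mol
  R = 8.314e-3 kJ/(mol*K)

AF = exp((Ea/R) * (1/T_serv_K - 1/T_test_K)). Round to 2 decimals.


T_test_K = 352.15, T_serv_K = 310.15
AF = exp((92/8.314e-3) * (1/310.15 - 1/352.15))
= 70.48

70.48


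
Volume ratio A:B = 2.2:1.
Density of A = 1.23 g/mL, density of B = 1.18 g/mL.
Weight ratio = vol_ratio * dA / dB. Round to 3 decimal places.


Wt ratio = 2.2 * 1.23 / 1.18
= 2.293

2.293


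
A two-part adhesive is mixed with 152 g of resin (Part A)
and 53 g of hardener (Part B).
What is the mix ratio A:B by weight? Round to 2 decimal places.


Mix ratio = mass_A / mass_B
= 152 / 53
= 2.87

2.87


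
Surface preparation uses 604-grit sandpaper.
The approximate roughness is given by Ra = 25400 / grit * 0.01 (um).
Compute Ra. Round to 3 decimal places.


Ra = 25400 / 604 * 0.01
= 254 / 604
= 0.421 um

0.421


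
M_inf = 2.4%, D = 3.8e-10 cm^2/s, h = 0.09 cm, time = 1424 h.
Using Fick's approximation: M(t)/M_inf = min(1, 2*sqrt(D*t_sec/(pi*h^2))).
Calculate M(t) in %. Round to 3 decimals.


t = 5126400 s
ratio = min(1, 2*sqrt(3.8e-10*5126400/(pi*0.0081)))
= 0.553364
M(t) = 2.4 * 0.553364 = 1.328%

1.328


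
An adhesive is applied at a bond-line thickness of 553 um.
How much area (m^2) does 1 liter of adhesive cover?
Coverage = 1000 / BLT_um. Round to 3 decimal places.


Coverage = 1000 / 553 = 1.808 m^2

1.808


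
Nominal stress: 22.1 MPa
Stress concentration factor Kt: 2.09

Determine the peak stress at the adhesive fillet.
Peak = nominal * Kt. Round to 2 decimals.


Peak stress = 22.1 * 2.09
= 46.19 MPa

46.19


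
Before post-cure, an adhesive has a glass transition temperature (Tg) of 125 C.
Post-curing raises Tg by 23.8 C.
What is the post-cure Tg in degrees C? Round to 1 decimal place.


Tg_post = Tg_base + delta_Tg
= 125 + 23.8
= 148.8 C

148.8


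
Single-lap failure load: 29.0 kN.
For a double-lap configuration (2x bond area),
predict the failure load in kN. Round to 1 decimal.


Failure load = 29.0 * 2 = 58.0 kN

58.0


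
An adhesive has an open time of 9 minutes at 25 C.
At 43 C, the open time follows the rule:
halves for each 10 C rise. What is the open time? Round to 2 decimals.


Factor = 2^((43-25)/10) = 3.4822
Open time = 9 / 3.4822 = 2.58 min

2.58


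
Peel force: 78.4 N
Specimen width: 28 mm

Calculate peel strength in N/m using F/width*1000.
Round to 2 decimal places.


Peel strength = 78.4 / 28 * 1000 = 2800.00 N/m

2800.00


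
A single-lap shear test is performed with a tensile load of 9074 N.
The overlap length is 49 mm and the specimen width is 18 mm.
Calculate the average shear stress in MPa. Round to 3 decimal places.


Shear stress = F / (overlap * width)
= 9074 / (49 * 18)
= 9074 / 882
= 10.288 MPa

10.288


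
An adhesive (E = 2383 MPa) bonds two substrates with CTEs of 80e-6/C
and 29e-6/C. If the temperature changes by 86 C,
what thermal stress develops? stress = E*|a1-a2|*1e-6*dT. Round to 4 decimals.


Stress = 2383 * |80 - 29| * 1e-6 * 86
= 10.4518 MPa

10.4518


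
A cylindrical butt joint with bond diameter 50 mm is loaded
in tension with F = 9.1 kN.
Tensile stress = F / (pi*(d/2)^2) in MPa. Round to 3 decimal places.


Area = pi * (50/2)^2 = 1963.4954 mm^2
Stress = 9.1*1000 / 1963.4954
= 4.635 MPa

4.635


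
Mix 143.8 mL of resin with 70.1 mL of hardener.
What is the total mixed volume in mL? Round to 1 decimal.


Total = 143.8 + 70.1 = 213.9 mL

213.9


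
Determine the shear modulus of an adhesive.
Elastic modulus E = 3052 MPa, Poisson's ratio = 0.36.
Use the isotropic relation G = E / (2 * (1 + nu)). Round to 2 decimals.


G = 3052 / (2*(1+0.36)) = 3052 / 2.72
= 1122.06 MPa

1122.06


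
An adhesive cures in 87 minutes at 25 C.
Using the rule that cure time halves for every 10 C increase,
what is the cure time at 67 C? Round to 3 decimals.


Factor = 2^((67 - 25) / 10) = 18.3792
Cure time = 87 / 18.3792
= 4.734 minutes

4.734


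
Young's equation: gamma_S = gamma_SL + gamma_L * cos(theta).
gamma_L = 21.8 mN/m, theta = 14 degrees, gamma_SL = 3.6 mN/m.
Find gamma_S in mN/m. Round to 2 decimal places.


cos(14 deg) = 0.970296
gamma_S = 3.6 + 21.8 * 0.970296
= 24.75 mN/m

24.75


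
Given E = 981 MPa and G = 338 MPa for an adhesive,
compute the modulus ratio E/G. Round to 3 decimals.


E/G ratio = 981 / 338 = 2.902

2.902


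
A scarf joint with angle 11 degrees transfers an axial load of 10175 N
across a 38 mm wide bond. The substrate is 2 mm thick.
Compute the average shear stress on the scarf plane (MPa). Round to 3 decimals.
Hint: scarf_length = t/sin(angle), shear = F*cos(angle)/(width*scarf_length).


scarf_length = 2 / sin(11 deg) = 10.4817 mm
cos(11 deg) = 0.981627
shear stress = 10175 * 0.981627 / (38 * 10.4817)
= 25.076 MPa

25.076


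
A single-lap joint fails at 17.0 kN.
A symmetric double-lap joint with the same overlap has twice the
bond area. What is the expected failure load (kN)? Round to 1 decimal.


Double-lap load = 2 * 17.0 = 34.0 kN

34.0


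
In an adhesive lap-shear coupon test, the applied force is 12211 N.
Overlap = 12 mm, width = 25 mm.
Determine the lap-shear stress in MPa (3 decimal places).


stress = F / (overlap * width)
= 12211 / (12 * 25)
= 40.703 MPa

40.703


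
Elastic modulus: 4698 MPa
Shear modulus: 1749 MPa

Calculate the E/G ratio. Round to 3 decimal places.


E / G = 4698 / 1749 = 2.686

2.686


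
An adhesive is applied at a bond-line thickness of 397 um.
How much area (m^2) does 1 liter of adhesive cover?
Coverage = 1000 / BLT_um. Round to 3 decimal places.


Coverage = 1000 / 397 = 2.519 m^2

2.519


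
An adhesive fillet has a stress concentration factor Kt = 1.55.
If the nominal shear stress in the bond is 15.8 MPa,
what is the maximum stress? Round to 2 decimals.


Max stress = 15.8 * 1.55 = 24.49 MPa

24.49


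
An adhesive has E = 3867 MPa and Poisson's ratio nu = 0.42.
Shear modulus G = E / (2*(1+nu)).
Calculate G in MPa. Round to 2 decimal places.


G = 3867 / (2*(1+0.42))
= 3867 / 2.84
= 1361.62 MPa

1361.62


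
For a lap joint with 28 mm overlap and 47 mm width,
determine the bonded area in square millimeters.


Area = 28 * 47 = 1316 mm^2

1316


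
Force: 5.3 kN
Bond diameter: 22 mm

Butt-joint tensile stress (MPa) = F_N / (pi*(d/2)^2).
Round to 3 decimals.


F_N = 5.3 * 1000 = 5300.0 N
A = pi*(11.0)^2 = 380.1327 mm^2
stress = 5300.0 / 380.1327 = 13.942 MPa

13.942


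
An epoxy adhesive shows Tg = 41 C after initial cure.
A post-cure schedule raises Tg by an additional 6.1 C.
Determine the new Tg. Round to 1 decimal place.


New Tg = 41 + 6.1
= 47.1 C

47.1


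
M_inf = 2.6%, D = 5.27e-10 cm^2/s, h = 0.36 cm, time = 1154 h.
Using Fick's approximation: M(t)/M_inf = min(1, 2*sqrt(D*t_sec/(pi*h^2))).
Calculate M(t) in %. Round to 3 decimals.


t = 4154400 s
ratio = min(1, 2*sqrt(5.27e-10*4154400/(pi*0.1296)))
= 0.146660
M(t) = 2.6 * 0.146660 = 0.381%

0.381


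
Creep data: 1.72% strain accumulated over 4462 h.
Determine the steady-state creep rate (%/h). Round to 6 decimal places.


Rate = 1.72 / 4462 = 0.000385 %/h

0.000385


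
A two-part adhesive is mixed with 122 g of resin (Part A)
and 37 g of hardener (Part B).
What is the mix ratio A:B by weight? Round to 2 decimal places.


Mix ratio = mass_A / mass_B
= 122 / 37
= 3.30

3.30


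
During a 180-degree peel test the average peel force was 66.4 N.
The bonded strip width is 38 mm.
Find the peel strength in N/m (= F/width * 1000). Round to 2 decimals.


Peel strength = F/width * 1000
= 66.4 / 38 * 1000
= 1747.37 N/m

1747.37


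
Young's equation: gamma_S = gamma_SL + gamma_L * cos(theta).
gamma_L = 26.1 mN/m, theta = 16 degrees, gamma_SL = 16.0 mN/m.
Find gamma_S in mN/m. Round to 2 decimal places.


cos(16 deg) = 0.961262
gamma_S = 16.0 + 26.1 * 0.961262
= 41.09 mN/m

41.09


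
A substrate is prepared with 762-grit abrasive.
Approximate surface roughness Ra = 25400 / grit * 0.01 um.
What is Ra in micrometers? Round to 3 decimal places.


Ra = 25400 / 762 * 0.01 = 0.333 um

0.333


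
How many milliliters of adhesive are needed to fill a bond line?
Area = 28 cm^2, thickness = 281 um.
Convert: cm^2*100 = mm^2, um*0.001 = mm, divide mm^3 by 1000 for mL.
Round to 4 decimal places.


= (28 * 100) * (281 * 0.001) / 1000
= 0.7868 mL

0.7868


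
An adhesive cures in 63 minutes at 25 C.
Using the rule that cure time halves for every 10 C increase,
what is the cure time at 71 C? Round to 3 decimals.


Factor = 2^((71 - 25) / 10) = 24.2515
Cure time = 63 / 24.2515
= 2.598 minutes

2.598


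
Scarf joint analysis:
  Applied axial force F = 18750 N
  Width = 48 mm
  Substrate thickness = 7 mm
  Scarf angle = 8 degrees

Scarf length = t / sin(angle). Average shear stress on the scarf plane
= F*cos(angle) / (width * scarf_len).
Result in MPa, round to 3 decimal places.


Scarf length = 7 / sin(8 deg) = 50.2971 mm
cos(8 deg) = 0.990268
Shear = 18750 * 0.990268 / (48 * 50.2971)
= 7.691 MPa

7.691


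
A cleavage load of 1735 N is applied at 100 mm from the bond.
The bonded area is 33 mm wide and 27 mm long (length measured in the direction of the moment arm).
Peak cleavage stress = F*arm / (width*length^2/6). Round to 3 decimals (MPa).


Moment = 1735 * 100 = 173500 N*mm
Section modulus = 33 * 729 / 6 = 24057 / 6 mm^3
Stress = 173500 / (24057 / 6) = 1041000 / 24057
= 43.272 MPa

43.272


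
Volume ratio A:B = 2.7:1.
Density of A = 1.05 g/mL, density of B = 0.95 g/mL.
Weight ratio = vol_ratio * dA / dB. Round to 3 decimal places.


Wt ratio = 2.7 * 1.05 / 0.95
= 2.984

2.984


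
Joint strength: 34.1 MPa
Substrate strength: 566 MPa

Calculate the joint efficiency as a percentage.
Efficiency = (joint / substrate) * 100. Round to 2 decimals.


Efficiency = (34.1 / 566) * 100 = 6.02%

6.02


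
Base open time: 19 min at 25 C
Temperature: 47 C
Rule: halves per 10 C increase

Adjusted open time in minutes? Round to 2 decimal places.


Acceleration = 2^((47-25)/10) = 4.5948
Open time = 19 / 4.5948 = 4.14 min

4.14


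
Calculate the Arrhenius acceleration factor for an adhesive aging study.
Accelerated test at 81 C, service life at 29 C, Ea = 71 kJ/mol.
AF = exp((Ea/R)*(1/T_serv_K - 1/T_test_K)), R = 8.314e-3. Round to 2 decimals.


T_test = 354.15 K, T_serv = 302.15 K
Ea/R = 71 / 0.008314 = 8539.81
AF = exp(8539.81 * (1/302.15 - 1/354.15))
= 63.43

63.43


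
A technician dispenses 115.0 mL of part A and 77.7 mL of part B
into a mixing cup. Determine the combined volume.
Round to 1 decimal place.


Combined volume = 115.0 + 77.7
= 192.7 mL

192.7


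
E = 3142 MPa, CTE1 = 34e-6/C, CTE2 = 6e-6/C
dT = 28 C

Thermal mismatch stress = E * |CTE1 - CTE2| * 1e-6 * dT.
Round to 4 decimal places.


= 3142 * 28e-6 * 28
= 2.4633 MPa

2.4633


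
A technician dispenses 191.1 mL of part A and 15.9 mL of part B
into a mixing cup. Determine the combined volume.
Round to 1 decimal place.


Combined volume = 191.1 + 15.9
= 207.0 mL

207.0


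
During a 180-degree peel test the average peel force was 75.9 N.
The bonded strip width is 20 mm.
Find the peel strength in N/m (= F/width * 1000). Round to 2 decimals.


Peel strength = F/width * 1000
= 75.9 / 20 * 1000
= 3795.00 N/m

3795.00


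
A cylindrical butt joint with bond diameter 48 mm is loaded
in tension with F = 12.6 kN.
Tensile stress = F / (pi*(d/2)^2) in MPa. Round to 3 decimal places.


Area = pi * (48/2)^2 = 1809.5574 mm^2
Stress = 12.6*1000 / 1809.5574
= 6.963 MPa

6.963


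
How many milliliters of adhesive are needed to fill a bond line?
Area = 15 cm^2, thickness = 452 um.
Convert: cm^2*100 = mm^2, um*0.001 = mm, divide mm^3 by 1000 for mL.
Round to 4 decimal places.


= (15 * 100) * (452 * 0.001) / 1000
= 0.6780 mL

0.6780


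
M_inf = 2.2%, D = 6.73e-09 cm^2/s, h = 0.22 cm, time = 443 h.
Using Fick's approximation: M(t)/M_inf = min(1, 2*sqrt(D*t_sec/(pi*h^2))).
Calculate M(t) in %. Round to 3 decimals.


t = 1594800 s
ratio = min(1, 2*sqrt(6.73e-09*1594800/(pi*0.0484)))
= 0.531365
M(t) = 2.2 * 0.531365 = 1.169%

1.169


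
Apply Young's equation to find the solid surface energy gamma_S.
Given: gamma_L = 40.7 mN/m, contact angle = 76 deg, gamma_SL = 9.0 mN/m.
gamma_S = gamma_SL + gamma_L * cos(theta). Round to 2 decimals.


theta_rad = 76 * pi/180 = 1.326450
gamma_S = 9.0 + 40.7 * cos(1.326450)
= 18.85 mN/m

18.85


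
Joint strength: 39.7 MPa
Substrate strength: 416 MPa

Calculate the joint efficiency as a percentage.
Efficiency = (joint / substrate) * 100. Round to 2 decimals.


Efficiency = (39.7 / 416) * 100 = 9.54%

9.54


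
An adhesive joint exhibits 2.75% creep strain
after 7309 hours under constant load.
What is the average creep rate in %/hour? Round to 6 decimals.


Creep rate = strain / time
= 2.75 / 7309
= 0.000376 %/h

0.000376


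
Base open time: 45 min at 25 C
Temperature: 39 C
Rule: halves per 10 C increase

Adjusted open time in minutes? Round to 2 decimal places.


Acceleration = 2^((39-25)/10) = 2.6390
Open time = 45 / 2.6390 = 17.05 min

17.05


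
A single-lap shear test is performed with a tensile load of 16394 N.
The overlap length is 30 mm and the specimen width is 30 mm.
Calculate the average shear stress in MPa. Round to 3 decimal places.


Shear stress = F / (overlap * width)
= 16394 / (30 * 30)
= 16394 / 900
= 18.216 MPa

18.216


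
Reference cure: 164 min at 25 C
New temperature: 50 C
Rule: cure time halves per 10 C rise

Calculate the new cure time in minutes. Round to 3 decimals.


factor = 2^((50-25)/10) = 5.6569
t_new = 164 / 5.6569 = 28.991 min

28.991


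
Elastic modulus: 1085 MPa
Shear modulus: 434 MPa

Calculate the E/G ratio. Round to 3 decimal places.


E / G = 1085 / 434 = 2.500

2.500


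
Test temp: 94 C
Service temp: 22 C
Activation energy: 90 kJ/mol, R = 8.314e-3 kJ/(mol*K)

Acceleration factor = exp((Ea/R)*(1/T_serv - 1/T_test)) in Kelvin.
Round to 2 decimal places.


AF = exp((90/0.008314)*(1/295.15 - 1/367.15))
= 1329.40

1329.40


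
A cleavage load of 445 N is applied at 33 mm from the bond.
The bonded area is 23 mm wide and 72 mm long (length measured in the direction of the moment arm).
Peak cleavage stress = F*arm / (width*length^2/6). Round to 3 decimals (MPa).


Moment = 445 * 33 = 14685 N*mm
Section modulus = 23 * 5184 / 6 = 119232 / 6 mm^3
Stress = 14685 / (119232 / 6) = 88110 / 119232
= 0.739 MPa

0.739


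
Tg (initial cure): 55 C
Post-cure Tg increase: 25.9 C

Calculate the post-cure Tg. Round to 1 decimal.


Post-cure Tg = 55 + 25.9 = 80.9 C

80.9


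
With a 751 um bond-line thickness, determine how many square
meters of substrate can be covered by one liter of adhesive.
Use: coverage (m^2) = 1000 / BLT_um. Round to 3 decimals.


Coverage = 1000 / 751 = 1.332 m^2

1.332


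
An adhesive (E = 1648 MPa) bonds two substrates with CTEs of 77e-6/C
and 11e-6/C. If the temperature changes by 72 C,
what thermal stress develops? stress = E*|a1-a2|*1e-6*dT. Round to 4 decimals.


Stress = 1648 * |77 - 11| * 1e-6 * 72
= 7.8313 MPa

7.8313


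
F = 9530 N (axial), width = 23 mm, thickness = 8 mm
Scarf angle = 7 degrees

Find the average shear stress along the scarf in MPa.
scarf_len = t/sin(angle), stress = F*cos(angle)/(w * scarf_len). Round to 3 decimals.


scarf_len = 8/sin(7 deg) = 65.6441
cos(7 deg) = 0.992546
stress = 9530*0.992546/(23*65.6441) = 6.265 MPa

6.265


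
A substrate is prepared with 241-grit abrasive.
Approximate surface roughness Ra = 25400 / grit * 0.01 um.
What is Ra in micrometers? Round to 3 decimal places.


Ra = 25400 / 241 * 0.01 = 1.054 um

1.054


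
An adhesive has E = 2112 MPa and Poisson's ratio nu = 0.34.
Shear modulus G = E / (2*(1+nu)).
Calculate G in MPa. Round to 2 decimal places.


G = 2112 / (2*(1+0.34))
= 2112 / 2.68
= 788.06 MPa

788.06


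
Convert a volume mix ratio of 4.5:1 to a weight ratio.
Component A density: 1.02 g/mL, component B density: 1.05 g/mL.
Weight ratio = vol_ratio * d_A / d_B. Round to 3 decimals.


= 4.5 * 1.02 / 1.05 = 4.371

4.371


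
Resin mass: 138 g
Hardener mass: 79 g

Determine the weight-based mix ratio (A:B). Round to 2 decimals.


Ratio = 138 / 79 = 1.75

1.75


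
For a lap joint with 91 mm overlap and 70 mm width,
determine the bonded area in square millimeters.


Area = 91 * 70 = 6370 mm^2

6370


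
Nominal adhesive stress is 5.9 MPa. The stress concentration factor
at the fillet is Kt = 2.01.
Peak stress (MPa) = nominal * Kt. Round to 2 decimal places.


Peak = 5.9 * 2.01 = 11.86 MPa

11.86


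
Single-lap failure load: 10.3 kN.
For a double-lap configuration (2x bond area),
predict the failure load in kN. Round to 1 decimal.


Failure load = 10.3 * 2 = 20.6 kN

20.6


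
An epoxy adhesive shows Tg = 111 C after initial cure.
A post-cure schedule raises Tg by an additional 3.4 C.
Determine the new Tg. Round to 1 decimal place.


New Tg = 111 + 3.4
= 114.4 C

114.4


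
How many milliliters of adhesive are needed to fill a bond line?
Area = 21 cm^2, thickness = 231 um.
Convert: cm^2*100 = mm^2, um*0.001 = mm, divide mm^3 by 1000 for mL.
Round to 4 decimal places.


= (21 * 100) * (231 * 0.001) / 1000
= 0.4851 mL

0.4851


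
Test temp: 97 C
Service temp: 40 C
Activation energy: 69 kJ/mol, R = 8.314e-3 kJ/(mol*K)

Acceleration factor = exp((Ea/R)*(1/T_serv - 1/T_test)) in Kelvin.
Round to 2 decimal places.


AF = exp((69/0.008314)*(1/313.15 - 1/370.15))
= 59.21

59.21


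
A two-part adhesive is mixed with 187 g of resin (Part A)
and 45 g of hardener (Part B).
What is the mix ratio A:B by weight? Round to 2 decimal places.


Mix ratio = mass_A / mass_B
= 187 / 45
= 4.16

4.16


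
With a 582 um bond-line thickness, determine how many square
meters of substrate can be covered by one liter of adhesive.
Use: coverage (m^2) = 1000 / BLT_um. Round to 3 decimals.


Coverage = 1000 / 582 = 1.718 m^2

1.718


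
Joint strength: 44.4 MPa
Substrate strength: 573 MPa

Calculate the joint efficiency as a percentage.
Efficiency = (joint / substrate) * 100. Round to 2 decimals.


Efficiency = (44.4 / 573) * 100 = 7.75%

7.75
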